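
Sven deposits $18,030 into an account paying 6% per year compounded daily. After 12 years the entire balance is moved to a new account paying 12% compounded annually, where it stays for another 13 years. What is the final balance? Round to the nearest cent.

$161,620.46

Phase 1: 18,030·(1 + 0.06/365)^4380 ≈ 37,039.2391.
Phase 2: 37,039.2391·(1 + 0.12)^13 ≈ 161,620.4645.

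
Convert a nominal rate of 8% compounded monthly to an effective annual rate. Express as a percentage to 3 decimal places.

8.300%

EAR = (1 + 8%/12)^12 − 1 = (1 + 0.00666667)^12 − 1.
(1 + 0.00666667)^12 ≈ 1.083, so EAR ≈ 8.29995%.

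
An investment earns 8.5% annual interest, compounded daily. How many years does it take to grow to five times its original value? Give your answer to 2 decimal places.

(1 + 0.000232877)^(365t) = 5.
365t = ln 5 / ln(1 + 0.000232877) ≈ 1.6094/0.00023285 ≈ 6911.9204.
t ≈ 18.9368.

18.94 years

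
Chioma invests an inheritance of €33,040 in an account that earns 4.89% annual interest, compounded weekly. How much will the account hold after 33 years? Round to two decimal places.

Periodic rate = 4.89%/52 = 0.000940385; periods = 52·33 = 1716.
A = 33,040·(1 + 0.0489/52)^1716 ≈ 33,040·5.01754979556 ≈ 165,779.8452.

€165,779.85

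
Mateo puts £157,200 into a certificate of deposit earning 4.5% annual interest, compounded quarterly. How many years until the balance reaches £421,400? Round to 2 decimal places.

(1 + 0.01125)^(4t) = 421,400/157,200 = 2.6807.
4t·ln(1 + 0.01125) = ln(2.6807); 4t = 0.98606/0.0111872 ≈ 88.1422.
t ≈ 22.0356 years.

22.04 years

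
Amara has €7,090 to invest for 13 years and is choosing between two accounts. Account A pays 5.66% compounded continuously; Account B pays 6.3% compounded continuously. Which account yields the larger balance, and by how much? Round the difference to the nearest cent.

Account A growth factor: e^(0.0566·13) = e^0.7358 ≈ 2.0871510456; balance ≈ 14,797.9009.
Account B growth factor: e^(0.063·13) = e^0.819 ≈ 2.2682304726; balance ≈ 16,081.7541.
Account B is larger by 1,283.8531.

Account B, by €1,283.85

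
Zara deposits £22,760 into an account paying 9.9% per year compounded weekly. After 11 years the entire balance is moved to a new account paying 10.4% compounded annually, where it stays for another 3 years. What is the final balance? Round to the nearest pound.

Phase 1: 22,760·(1 + 0.099/52)^572 ≈ 67,556.8374.
Phase 2: 67,556.8374·(1 + 0.104)^3 ≈ 90,902.6472.

£90,903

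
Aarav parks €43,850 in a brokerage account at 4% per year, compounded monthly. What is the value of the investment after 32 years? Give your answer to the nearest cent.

€157,377.30

Growth factor = (1 + 0.04/12)^384 ≈ 3.58899204471.
A ≈ 43,850 × 3.58899204471 ≈ 157,377.3012.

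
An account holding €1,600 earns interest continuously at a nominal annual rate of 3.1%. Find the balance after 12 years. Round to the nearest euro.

A = P·e^(rt) = 1,600·e^(0.031·12) = 1,600·e^0.372.
e^0.372 ≈ 1.450632981, so A ≈ 2,321.0128.

€2,321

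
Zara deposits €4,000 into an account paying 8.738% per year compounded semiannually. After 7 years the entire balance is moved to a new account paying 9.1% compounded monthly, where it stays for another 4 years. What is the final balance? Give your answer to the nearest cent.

€10,460.40

Phase 1: 4,000·(1 + 0.04369)^14 ≈ 7,278.8254.
Phase 2: 7,278.8254·(1 + 0.091/12)^48 ≈ 10,460.3956.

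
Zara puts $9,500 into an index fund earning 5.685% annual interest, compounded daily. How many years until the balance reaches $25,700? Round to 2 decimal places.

We need (1 + 0.000155753)^(365t) = 2.7053, so 365t = ln 2.7053 / ln 1.000156 ≈ 6390.0790.
t ≈ 6390.0790/365 = 17.5071 years.

17.51 years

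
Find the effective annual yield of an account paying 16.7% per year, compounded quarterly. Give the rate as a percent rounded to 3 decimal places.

17.775%

One year is 4 periods at 0.04175 each: (1 + 0.04175)^4 ≈ 1.177753.
EAR = 1.177753 − 1 ≈ 17.77525%.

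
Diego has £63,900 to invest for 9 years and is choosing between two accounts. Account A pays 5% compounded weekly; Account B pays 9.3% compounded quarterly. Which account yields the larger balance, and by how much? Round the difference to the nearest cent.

Account B, by £45,971.71

A: (1 + 0.05/52)^468 ≈ 1.56797314118, so 63,900 × 1.56797314118 ≈ 100,193.4837.
B: (1 + 0.02325)^36 ≈ 2.2874052809, so 63,900 × 2.2874052809 ≈ 146,165.1974.
Difference ≈ 45,971.7137 in favor of B.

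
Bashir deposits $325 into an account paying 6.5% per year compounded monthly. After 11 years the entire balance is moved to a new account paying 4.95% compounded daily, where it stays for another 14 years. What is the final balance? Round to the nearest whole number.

After 11 years at 6.5%: 325 × 2.040246239 ≈ 663.0800.
Then 14 years at 4.95%: 663.0800 × 1.999611703 ≈ 1,325.9026.

$1,326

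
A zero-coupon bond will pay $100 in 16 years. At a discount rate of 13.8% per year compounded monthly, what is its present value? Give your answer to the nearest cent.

$11.13

Growth factor = (1 + 0.0115)^192 ≈ 8.9835983.
P = 100/8.9835983 ≈ 11.1314.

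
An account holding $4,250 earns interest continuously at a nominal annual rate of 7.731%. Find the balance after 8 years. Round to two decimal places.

$7,888.44

A = P·e^(rt) = 4,250·e^(0.07731·8) = 4,250·e^0.61848.
e^0.61848 ≈ 1.856104618, so A ≈ 7,888.4446.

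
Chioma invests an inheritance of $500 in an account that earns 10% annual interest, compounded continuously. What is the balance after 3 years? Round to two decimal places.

$674.93

A = P·e^(rt) = 500·e^(0.1·3) = 500·e^0.3.
e^0.3 ≈ 1.34985881, so A ≈ 674.9294.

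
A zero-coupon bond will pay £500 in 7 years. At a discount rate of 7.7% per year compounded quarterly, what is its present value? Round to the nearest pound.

Growth factor = (1 + 0.01925)^28 ≈ 1.70553314.
P = 500/1.70553314 ≈ 293.1635.

£293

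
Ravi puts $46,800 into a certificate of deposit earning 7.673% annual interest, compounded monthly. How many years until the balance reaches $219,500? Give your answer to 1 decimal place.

20.2 years

We need (1 + 0.00639417)^(12t) = 4.6902, so 12t = ln 4.6902 / ln 1.006394 ≈ 242.4717.
t ≈ 242.4717/12 = 20.2060 years.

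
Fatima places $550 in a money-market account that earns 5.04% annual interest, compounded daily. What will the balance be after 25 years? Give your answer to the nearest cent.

$1,938.81

Periodic rate = 5.04%/365 = 0.000138082; periods = 365·25 = 9125.
A = 550·(1 + 0.0504/365)^9125 ≈ 550·3.525114846 ≈ 1,938.8132.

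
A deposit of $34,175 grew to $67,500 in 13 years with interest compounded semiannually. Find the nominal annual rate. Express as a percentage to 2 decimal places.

(1 + r/2)^26 = 67,500/34,175 = 1.97513.
1 + r/2 = 1.97513^(1/26) ≈ 1.026524, so r/2 ≈ 0.0265239.
r ≈ 2·0.0265239 = 5.30477%.

5.30%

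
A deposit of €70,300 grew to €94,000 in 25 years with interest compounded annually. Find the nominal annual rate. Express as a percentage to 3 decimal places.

The 25-period growth factor is 94,000/70,300 = 1.33713.
r = 1.33713^(1/25) − 1 ≈ 0.0116887, i.e. 1.16887%.

1.169%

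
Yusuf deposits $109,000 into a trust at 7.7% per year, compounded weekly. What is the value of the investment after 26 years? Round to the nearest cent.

$805,825.40

Periodic rate = 7.7%/52 = 0.00148077; periods = 52·26 = 1352.
A = 109,000·(1 + 0.077/52)^1352 ≈ 109,000·7.39289357889 ≈ 805,825.4001.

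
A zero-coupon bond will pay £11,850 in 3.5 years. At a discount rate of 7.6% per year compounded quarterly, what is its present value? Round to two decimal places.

£9,105.00

Growth factor = (1 + 0.019)^14 ≈ 1.3014832289.
P = 11,850/1.3014832289 ≈ 9,104.9963.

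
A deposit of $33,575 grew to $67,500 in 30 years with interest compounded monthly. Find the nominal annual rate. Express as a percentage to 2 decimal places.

2.33%

(1 + r/12)^360 = 67,500/33,575 = 2.01042.
1 + r/12 = 2.01042^(1/360) ≈ 1.001942, so r/12 ≈ 0.00194173.
r ≈ 12·0.00194173 = 2.33008%.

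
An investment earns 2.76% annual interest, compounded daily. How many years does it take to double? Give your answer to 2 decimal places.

(1 + 0.0000756164)^(365t) = 2.
365t = ln 2 / ln(1 + 0.0000756164) ≈ 0.69315/7.56136e-05 ≈ 9166.9669.
t ≈ 25.1150.

25.11 years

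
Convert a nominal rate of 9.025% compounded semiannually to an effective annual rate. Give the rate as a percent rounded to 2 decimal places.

EAR = (1 + 9.025%/2)^2 − 1 = (1 + 0.045125)^2 − 1.
(1 + 0.045125)^2 ≈ 1.092286, so EAR ≈ 9.22863%.

9.23%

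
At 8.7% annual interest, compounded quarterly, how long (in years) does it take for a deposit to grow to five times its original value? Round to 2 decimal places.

18.70 years

(1 + 0.02175)^(4t) = 5.
4t = ln 5 / ln(1 + 0.02175) ≈ 1.6094/0.0215168 ≈ 74.7990.
t ≈ 18.6997.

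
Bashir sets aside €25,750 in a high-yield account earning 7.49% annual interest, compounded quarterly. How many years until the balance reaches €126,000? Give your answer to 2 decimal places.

(1 + 0.018725)^(4t) = 126,000/25,750 = 4.8932.
4t·ln(1 + 0.018725) = ln(4.8932); 4t = 1.5878/0.0185518 ≈ 85.5897.
t ≈ 21.3974 years.

21.40 years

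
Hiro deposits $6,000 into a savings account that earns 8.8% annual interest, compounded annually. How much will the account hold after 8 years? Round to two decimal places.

$11,781.01

Growth factor = (1 + 0.088)^8 ≈ 1.9635011632.
A ≈ 6,000 × 1.9635011632 ≈ 11,781.0070.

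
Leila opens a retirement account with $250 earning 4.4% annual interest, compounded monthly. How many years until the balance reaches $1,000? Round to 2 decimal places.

(1 + 0.00366667)^(12t) = 1,000/250 = 4.
12t·ln(1 + 0.00366667) = ln(4); 12t = 1.3863/0.00365996 ≈ 378.7730.
t ≈ 31.5644 years.

31.56 years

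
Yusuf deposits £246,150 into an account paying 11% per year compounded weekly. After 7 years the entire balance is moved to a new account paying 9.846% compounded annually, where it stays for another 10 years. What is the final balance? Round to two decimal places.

£1,358,613.29

Phase 1: 246,150·(1 + 0.11/52)^364 ≈ 531,194.2799.
Phase 2: 531,194.2799·(1 + 0.09846)^10 ≈ 1,358,613.2899.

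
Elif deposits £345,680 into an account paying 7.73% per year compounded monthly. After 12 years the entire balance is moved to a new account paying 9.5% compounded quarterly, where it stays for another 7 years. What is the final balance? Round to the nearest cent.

£1,681,370.63

Phase 1: 345,680·(1 + 0.0773/12)^144 ≈ 871,432.6795.
Phase 2: 871,432.6795·(1 + 0.02375)^28 ≈ 1,681,370.6257.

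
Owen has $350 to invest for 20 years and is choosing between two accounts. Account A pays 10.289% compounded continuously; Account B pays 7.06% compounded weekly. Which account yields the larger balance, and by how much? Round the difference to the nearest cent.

Account A growth factor: e^(0.10289·20) = e^2.0578 ≈ 7.82872765; balance ≈ 2,740.0547.
Account B growth factor: (1 + 0.0706/52)^1040 ≈ 4.100226991; balance ≈ 1,435.0794.
Account A is larger by 1,304.9752.

Account A, by $1,304.98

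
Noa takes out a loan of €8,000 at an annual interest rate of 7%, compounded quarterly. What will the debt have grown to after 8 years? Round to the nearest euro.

€13,938

Periodic rate = 7%/4 = 0.0175; periods = 4·8 = 32.
A = 8,000·(1 + 0.0175)^32 ≈ 8,000·1.7422134922 ≈ 13,937.7079.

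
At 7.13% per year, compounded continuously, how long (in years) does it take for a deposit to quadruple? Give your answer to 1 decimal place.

19.4 years

e^(0.0713t) = 4, so 0.0713t = ln 4 ≈ 1.3863.
t ≈ 1.3863/0.0713 ≈ 19.4431.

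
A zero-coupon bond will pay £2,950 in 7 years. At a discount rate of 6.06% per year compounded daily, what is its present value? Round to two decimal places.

£1,930.23

Growth factor = (1 + 0.0606/365)^2555 ≈ 1.528313423.
P = 2,950/1.528313423 ≈ 1,930.2323.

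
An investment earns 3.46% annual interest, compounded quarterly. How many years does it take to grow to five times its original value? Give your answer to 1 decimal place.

46.7 years

(1 + 0.00865)^(4t) = 5.
4t = ln 5 / ln(1 + 0.00865) ≈ 1.6094/0.0086128 ≈ 186.8658.
t ≈ 46.7164.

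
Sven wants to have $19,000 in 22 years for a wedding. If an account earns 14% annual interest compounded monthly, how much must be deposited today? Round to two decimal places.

Growth factor = (1 + 0.14/12)^264 ≈ 21.373928024.
P = 19,000/21.373928024 ≈ 888.9335.

$888.93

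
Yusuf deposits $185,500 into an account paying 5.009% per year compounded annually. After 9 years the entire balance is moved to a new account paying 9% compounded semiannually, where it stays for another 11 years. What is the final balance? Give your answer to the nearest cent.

$758,474.54

After 9 years at 5.009%: 185,500 × 1.55252536528 ≈ 287,993.4553.
Then 11 years at 9%: 287,993.4553 × 2.63365200797 ≈ 758,474.5417.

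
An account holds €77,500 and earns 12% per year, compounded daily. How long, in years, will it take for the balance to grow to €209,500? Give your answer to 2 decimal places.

We need (1 + 0.000328767)^(365t) = 2.7032, so 365t = ln 2.7032 / ln 1.000329 ≈ 3025.2698.
t ≈ 3025.2698/365 = 8.2884 years.

8.29 years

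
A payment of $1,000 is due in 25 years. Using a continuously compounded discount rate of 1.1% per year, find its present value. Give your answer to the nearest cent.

P = A·e^(−rt) = 1,000·e^(−0.275).
e^(−0.275) ≈ 0.759572123, so P ≈ 759.5721.

$759.57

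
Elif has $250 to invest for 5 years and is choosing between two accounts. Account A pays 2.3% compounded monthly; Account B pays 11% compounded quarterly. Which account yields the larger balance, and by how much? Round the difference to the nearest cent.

Account A growth factor: (1 + 0.023/12)^60 ≈ 1.12174996; balance ≈ 280.4375.
Account B growth factor: (1 + 0.0275)^20 ≈ 1.72042843; balance ≈ 430.1071.
Account B is larger by 149.6696.

Account B, by $149.67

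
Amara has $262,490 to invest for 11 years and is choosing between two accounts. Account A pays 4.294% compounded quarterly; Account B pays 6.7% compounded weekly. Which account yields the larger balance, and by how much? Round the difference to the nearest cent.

Account B, by $128,345.93

A: (1 + 0.010735)^44 ≈ 1.59971056243, so 262,490 × 1.59971056243 ≈ 419,908.0255.
B: (1 + 0.067/52)^572 ≈ 2.08866605157, so 262,490 × 2.08866605157 ≈ 548,253.9519.
Difference ≈ 128,345.9263 in favor of B.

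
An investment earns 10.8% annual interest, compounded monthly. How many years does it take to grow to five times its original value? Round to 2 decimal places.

(1 + 0.009)^(12t) = 5.
12t = ln 5 / ln(1 + 0.009) ≈ 1.6094/0.00895974 ≈ 179.6300.
t ≈ 14.9692.

14.97 years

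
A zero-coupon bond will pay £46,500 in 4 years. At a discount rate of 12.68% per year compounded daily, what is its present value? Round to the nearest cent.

£28,003.80

Periodic rate = 12.68%/365 = 0.000347397; 1460 periods.
P = 46,500/(1 + 0.1268/365)^1460 ≈ 46,500/1.6604886399 ≈ 28,003.8050.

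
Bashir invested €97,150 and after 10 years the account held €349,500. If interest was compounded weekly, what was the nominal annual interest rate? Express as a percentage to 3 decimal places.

12.818%

The 520-period growth factor is 349,500/97,150 = 3.59753.
r/52 = 3.59753^(1/520) − 1 ≈ 0.00246505, so r ≈ 52·0.00246505 = 12.81825%.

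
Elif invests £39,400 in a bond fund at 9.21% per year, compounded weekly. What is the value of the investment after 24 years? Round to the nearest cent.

£358,601.11

Growth factor = (1 + 0.0921/52)^1248 ≈ 9.1015509133.
A ≈ 39,400 × 9.1015509133 ≈ 358,601.1060.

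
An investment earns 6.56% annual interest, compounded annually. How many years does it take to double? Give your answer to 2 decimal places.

(1 + 0.0656)^t = 2.
t = ln 2 / ln(1 + 0.0656) ≈ 0.69315/0.063538 ≈ 10.9092.

10.91 years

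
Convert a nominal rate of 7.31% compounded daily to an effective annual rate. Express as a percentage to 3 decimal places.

7.583%

One year is 365 periods at 0.000200274 each: (1 + 0.000200274)^365 ≈ 1.07583.
EAR = 1.07583 − 1 ≈ 7.58302%.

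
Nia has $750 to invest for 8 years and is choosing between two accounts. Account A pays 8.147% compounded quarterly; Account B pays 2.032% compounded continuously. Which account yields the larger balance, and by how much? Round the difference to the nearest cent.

Account A, by $547.40

A: (1 + 0.0203675)^32 ≈ 1.906390014, so 750 × 1.906390014 ≈ 1,429.7925.
B: e^(0.02032·8) = e^0.16256 ≈ 1.17651891, so 750 × 1.17651891 ≈ 882.3892.
Difference ≈ 547.4033 in favor of A.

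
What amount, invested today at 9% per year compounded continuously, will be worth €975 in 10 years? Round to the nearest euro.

€396

P = A·e^(−rt) = 975·e^(−0.9).
e^(−0.9) ≈ 0.40656966, so P ≈ 396.4054.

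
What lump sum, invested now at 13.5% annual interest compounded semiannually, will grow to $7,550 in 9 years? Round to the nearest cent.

Periodic rate = 13.5%/2 = 0.0675; 18 periods.
P = 7,550/(1 + 0.0675)^18 ≈ 7,550/3.240573726 ≈ 2,329.8344.

$2,329.83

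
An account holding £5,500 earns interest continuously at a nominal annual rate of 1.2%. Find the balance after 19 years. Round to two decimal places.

£6,908.47

A = P·e^(rt) = 5,500·e^(0.012·19) = 5,500·e^0.228.
e^0.228 ≈ 1.256085325, so A ≈ 6,908.4693.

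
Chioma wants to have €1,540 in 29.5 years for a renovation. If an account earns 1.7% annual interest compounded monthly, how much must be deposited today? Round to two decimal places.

€932.99

Growth factor = (1 + 0.017/12)^354 ≈ 1.650610313.
P = 1,540/1.650610313 ≈ 932.9882.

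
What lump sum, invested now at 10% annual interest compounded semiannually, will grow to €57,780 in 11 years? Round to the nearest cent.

Periodic rate = 10%/2 = 0.05; 22 periods.
P = 57,780/(1 + 0.05)^22 ≈ 57,780/2.9252607199 ≈ 19,752.0856.

€19,752.09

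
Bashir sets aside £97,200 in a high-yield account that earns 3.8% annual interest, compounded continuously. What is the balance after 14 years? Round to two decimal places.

£165,466.82

A = P·e^(rt) = 97,200·e^(0.038·14) = 97,200·e^0.532.
e^0.532 ≈ 1.70233357337, so A ≈ 165,466.8233.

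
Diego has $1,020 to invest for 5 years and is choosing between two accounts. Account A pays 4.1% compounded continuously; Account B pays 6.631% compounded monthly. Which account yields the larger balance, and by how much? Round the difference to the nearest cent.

Account A growth factor: e^(0.041·5) = e^0.205 ≈ 1.227525065; balance ≈ 1,252.0756.
Account B growth factor: (1 + 0.06631/12)^60 ≈ 1.391854897; balance ≈ 1,419.6920.
Account B is larger by 167.6164.

Account B, by $167.62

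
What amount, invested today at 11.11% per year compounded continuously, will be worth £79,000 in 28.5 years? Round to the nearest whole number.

P = A·e^(−rt) = 79,000·e^(−3.16635).
e^(−3.16635) ≈ 0.042157191173, so P ≈ 3,330.4181.

£3,330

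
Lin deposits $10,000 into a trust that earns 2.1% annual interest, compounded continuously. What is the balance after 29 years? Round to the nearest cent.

$18,385.92

A = P·e^(rt) = 10,000·e^(0.021·29) = 10,000·e^0.609.
e^0.609 ≈ 1.8385918873, so A ≈ 18,385.9189.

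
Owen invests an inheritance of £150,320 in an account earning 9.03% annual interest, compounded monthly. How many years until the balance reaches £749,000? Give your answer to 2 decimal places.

17.85 years

(1 + 0.007525)^(12t) = 749,000/150,320 = 4.9827.
12t·ln(1 + 0.007525) = ln(4.9827); 12t = 1.606/0.00749683 ≈ 214.2203.
t ≈ 17.8517 years.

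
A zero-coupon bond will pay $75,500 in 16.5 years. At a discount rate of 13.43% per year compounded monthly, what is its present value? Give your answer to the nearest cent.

Growth factor = (1 + 0.1343/12)^198 ≈ 9.0579394631.
P = 75,500/9.0579394631 ≈ 8,335.2290.

$8,335.23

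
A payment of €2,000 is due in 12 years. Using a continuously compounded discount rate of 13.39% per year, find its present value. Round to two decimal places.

€401.06

P = A·e^(−rt) = 2,000·e^(−1.6068).
e^(−1.6068) ≈ 0.200528279, so P ≈ 401.0566.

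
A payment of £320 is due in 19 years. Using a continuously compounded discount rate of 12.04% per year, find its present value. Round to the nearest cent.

P = A·e^(−rt) = 320·e^(−2.2876).
e^(−2.2876) ≈ 0.101509793, so P ≈ 32.4831.

£32.48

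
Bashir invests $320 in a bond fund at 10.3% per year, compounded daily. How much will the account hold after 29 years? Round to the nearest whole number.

$6,342

Growth factor = (1 + 0.103/365)^10585 ≈ 19.81776239.
A ≈ 320 × 19.81776239 ≈ 6,341.6840.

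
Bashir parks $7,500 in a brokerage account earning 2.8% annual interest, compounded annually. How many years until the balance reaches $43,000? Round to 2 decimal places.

We need (1 + 0.028)^t = 5.7333, so t = ln 5.7333 / ln 1.028 ≈ 63.2369.

63.24 years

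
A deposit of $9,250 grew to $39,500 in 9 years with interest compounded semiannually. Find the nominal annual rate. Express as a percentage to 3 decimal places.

16.798%

(1 + r/2)^18 = 39,500/9,250 = 4.27027.
1 + r/2 = 4.27027^(1/18) ≈ 1.08399, so r/2 ≈ 0.0839901.
r ≈ 2·0.0839901 = 16.79801%.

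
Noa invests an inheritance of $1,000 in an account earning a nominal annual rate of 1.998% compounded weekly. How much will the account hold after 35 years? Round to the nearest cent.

$2,012.07

Growth factor = (1 + 0.01998/52)^1820 ≈ 2.01207331.
A ≈ 1,000 × 2.01207331 ≈ 2,012.0733.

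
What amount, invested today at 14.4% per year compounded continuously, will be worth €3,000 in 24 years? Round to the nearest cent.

P = A·e^(−rt) = 3,000·e^(−3.456).
e^(−3.456) ≈ 0.03155573284, so P ≈ 94.6672.

€94.67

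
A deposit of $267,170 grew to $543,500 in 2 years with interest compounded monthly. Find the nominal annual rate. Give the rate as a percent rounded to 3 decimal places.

(1 + r/12)^24 = 543,500/267,170 = 2.03429.
1 + r/12 = 2.03429^(1/24) ≈ 1.030031, so r/12 ≈ 0.0300315.
r ≈ 12·0.0300315 = 36.03777%.

36.038%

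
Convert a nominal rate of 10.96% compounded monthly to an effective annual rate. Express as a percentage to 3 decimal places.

11.528%

One year is 12 periods at 0.00913333 each: (1 + 0.00913333)^12 ≈ 1.115277.
EAR = 1.115277 − 1 ≈ 11.52767%.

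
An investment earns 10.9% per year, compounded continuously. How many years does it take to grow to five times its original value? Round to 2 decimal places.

14.77 years

e^(0.109t) = 5, so 0.109t = ln 5 ≈ 1.6094.
t ≈ 1.6094/0.109 ≈ 14.7655.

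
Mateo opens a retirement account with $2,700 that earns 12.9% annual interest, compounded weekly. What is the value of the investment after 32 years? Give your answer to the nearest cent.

Growth factor = (1 + 0.129/52)^1664 ≈ 61.7372912608.
A ≈ 2,700 × 61.7372912608 ≈ 166,690.6864.

$166,690.69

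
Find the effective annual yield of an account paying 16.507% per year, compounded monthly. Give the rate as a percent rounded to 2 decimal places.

17.81%

One year is 12 periods at 0.0137558 each: (1 + 0.0137558)^12 ≈ 1.178149.
EAR = 1.178149 − 1 ≈ 17.81495%.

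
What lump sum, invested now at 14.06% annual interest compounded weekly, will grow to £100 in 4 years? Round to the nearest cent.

Growth factor = (1 + 0.1406/52)^208 ≈ 1.7535478.
P = 100/1.7535478 ≈ 57.0272.

£57.03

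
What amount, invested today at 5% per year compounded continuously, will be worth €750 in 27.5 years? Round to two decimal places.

P = A·e^(−rt) = 750·e^(−1.375).
e^(−1.375) ≈ 0.252839596, so P ≈ 189.6297.

€189.63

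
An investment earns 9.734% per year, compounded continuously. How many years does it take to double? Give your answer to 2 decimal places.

e^(0.09734t) = 2, so 0.09734t = ln 2 ≈ 0.69315.
t ≈ 0.69315/0.09734 ≈ 7.1209.

7.12 years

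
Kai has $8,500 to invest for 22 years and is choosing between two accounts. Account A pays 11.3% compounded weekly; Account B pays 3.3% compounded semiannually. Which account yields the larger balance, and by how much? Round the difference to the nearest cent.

Account A, by $84,372.53

Account A growth factor: (1 + 0.113/52)^1144 ≈ 11.9807688952; balance ≈ 101,836.5356.
Account B growth factor: (1 + 0.0165)^44 ≈ 2.0545884902; balance ≈ 17,464.0022.
Account A is larger by 84,372.5334.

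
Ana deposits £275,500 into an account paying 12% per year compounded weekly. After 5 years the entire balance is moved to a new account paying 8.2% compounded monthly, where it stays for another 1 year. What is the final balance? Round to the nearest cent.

£544,363.64

After 5 years at 12%: 275,500 × 1.82085970612 ≈ 501,646.8490.
Then 1 years at 8.2%: 501,646.8490 × 1.08515312183 ≈ 544,363.6443.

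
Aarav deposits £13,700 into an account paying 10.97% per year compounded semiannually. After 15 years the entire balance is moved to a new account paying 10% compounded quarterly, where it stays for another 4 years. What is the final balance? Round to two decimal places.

£100,930.78

Phase 1: 13,700·(1 + 0.05485)^30 ≈ 67,989.4900.
Phase 2: 67,989.4900·(1 + 0.025)^16 ≈ 100,930.7801.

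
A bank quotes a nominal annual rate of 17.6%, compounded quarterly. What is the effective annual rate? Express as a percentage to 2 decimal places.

One year is 4 periods at 0.044 each: (1 + 0.044)^4 ≈ 1.18796.
EAR = 1.18796 − 1 ≈ 18.79605%.

18.80%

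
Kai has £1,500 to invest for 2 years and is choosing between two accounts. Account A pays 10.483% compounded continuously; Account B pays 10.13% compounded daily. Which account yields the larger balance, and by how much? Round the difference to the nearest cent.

Account A, by £13.07

Account A growth factor: e^(0.10483·2) = e^0.20966 ≈ 1.233258681; balance ≈ 1,849.8880.
Account B growth factor: (1 + 0.1013/365)^730 ≈ 1.224548116; balance ≈ 1,836.8222.
Account A is larger by 13.0658.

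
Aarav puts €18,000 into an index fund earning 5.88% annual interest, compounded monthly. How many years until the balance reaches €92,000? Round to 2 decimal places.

(1 + 0.0049)^(12t) = 92,000/18,000 = 5.1111.
12t·ln(1 + 0.0049) = ln(5.1111); 12t = 1.6314/0.00488803 ≈ 333.7573.
t ≈ 27.8131 years.

27.81 years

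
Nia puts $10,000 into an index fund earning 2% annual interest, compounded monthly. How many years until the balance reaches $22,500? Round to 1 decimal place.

40.6 years

We need (1 + 0.00166667)^(12t) = 2.25, so 12t = ln 2.25 / ln 1.001667 ≈ 486.9635.
t ≈ 486.9635/12 = 40.5803 years.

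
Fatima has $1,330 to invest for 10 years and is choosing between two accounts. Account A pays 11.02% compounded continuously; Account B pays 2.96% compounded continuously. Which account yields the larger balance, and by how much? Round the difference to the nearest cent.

Account A, by $2,215.39

Account A growth factor: e^(0.1102·10) = e^1.102 ≈ 3.010180368; balance ≈ 4,003.5399.
Account B growth factor: e^(0.0296·10) = e^0.296 ≈ 1.344470157; balance ≈ 1,788.1453.
Account A is larger by 2,215.3946.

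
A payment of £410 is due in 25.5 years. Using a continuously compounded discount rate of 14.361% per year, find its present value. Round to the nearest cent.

£10.53

P = A·e^(−rt) = 410·e^(−3.662055).
e^(−3.662055) ≈ 0.0256796867, so P ≈ 10.5287.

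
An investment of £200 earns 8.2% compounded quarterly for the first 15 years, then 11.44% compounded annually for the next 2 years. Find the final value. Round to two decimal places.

Phase 1: 200·(1 + 0.0205)^60 ≈ 675.7881.
Phase 2: 675.7881·(1 + 0.1144)^2 ≈ 839.2527.

£839.25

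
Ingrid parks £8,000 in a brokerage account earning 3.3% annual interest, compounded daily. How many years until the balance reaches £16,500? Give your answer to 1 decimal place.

(1 + 0.000090411)^(365t) = 16,500/8,000 = 2.0625.
365t·ln(1 + 0.000090411) = ln(2.0625); 365t = 0.72392/9.04069e-05 ≈ 8007.3431.
t ≈ 21.9379 years.

21.9 years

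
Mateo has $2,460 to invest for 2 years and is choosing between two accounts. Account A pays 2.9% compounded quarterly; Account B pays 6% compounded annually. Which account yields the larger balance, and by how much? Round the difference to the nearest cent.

A: (1 + 0.00725)^8 ≈ 1.059493285, so 2,460 × 1.059493285 ≈ 2,606.3535.
B: (1 + 0.06)^2 ≈ 1.1236, so 2,460 × 1.1236 ≈ 2,764.0560.
Difference ≈ 157.7025 in favor of B.

Account B, by $157.70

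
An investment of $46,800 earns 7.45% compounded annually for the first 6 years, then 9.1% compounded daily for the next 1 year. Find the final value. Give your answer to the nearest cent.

Phase 1: 46,800·(1 + 0.0745)^6 ≈ 72,025.1833.
Phase 2: 72,025.1833·(1 + 0.091/365)^365 ≈ 78,886.0561.

$78,886.06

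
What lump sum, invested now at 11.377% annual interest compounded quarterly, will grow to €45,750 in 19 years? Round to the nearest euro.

€5,429

Periodic rate = 11.377%/4 = 0.0284425; 76 periods.
P = 45,750/(1 + 0.0284425)^76 ≈ 45,750/8.427158654 ≈ 5,428.8761.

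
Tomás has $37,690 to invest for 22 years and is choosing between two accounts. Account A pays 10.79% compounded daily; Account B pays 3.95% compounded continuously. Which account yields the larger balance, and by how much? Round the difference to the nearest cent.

Account A, by $314,705.03

A: (1 + 0.1079/365)^8030 ≈ 10.7343534574, so 37,690 × 10.7343534574 ≈ 404,577.7818.
B: e^(0.0395·22) = e^0.869 ≈ 2.3845251357, so 37,690 × 2.3845251357 ≈ 89,872.7524.
Difference ≈ 314,705.0294 in favor of A.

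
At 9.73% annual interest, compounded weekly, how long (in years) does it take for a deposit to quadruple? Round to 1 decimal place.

(1 + 0.00187115)^(52t) = 4.
52t = ln 4 / ln(1 + 0.00187115) ≈ 1.3863/0.00186941 ≈ 741.5697.
t ≈ 14.2610.

14.3 years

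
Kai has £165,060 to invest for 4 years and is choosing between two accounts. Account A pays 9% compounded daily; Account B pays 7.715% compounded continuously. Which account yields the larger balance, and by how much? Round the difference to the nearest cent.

A: (1 + 0.09/365)^1460 ≈ 1.43326581016, so 165,060 × 1.43326581016 ≈ 236,574.8546.
B: e^(0.07715·4) = e^0.3086 ≈ 1.36151765451, so 165,060 × 1.36151765451 ≈ 224,732.1041.
Difference ≈ 11,842.7506 in favor of A.

Account A, by £11,842.75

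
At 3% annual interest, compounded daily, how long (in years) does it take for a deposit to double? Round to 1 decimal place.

(1 + 0.0000821918)^(365t) = 2.
365t = ln 2 / ln(1 + 0.0000821918) ≈ 0.69315/8.21884e-05 ≈ 8433.6373.
t ≈ 23.1059.

23.1 years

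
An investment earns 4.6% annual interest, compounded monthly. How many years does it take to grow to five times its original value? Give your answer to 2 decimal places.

35.05 years

(1 + 0.00383333)^(12t) = 5.
12t = ln 5 / ln(1 + 0.00383333) ≈ 1.6094/0.003826 ≈ 420.6576.
t ≈ 35.0548.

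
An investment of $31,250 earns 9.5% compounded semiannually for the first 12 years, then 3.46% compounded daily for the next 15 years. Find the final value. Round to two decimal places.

After 12 years at 9.5%: 31,250 × 3.04576757795 ≈ 95,180.2368.
Then 15 years at 3.46%: 95,180.2368 × 1.68030513076 ≈ 159,931.8403.

$159,931.84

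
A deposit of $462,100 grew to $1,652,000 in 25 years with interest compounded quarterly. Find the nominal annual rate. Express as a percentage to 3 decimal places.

(1 + r/4)^100 = 1,652,000/462,100 = 3.57498.
1 + r/4 = 3.57498^(1/100) ≈ 1.012821, so r/4 ≈ 0.0128211.
r ≈ 4·0.0128211 = 5.12844%.

5.128%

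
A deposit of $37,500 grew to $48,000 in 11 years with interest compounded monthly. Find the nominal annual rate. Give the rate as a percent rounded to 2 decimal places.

(1 + r/12)^132 = 48,000/37,500 = 1.28.
1 + r/12 = 1.28^(1/132) ≈ 1.001872, so r/12 ≈ 0.0018719.
r ≈ 12·0.0018719 = 2.24628%.

2.25%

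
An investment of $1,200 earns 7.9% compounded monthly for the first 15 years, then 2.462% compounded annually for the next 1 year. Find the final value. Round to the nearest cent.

After 15 years at 7.9%: 1,200 × 3.258009449 ≈ 3,909.6113.
Then 1 years at 2.462%: 3,909.6113 × 1.02462 ≈ 4,005.8660.

$4,005.87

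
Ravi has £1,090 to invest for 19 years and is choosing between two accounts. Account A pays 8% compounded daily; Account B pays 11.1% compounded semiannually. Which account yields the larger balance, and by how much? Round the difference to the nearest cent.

Account A growth factor: (1 + 0.08/365)^6935 ≈ 4.57146375; balance ≈ 4,982.8955.
Account B growth factor: (1 + 0.0555)^38 ≈ 7.787768452; balance ≈ 8,488.6676.
Account B is larger by 3,505.7721.

Account B, by £3,505.77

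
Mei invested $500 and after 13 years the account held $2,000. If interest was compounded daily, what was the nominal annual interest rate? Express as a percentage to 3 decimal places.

10.665%

The 4745-period growth factor is 2,000/500 = 4.
r/365 = 4^(1/4745) − 1 ≈ 0.000292202, so r ≈ 365·0.000292202 = 10.66536%.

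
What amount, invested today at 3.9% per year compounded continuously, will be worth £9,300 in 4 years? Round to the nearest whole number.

£7,957

P = A·e^(−rt) = 9,300·e^(−0.156).
e^(−0.156) ≈ 0.8555591904, so P ≈ 7,956.7005.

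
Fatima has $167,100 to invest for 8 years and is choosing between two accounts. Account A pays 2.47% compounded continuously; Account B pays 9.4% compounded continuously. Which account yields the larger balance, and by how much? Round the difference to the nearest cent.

A: e^(0.0247·8) = e^0.1976 ≈ 1.21847490637, so 167,100 × 1.21847490637 ≈ 203,607.1569.
B: e^(0.094·8) = e^0.752 ≈ 2.12123825347, so 167,100 × 2.12123825347 ≈ 354,458.9122.
Difference ≈ 150,851.7553 in favor of B.

Account B, by $150,851.76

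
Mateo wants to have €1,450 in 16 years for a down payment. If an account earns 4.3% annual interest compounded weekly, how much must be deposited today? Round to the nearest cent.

Growth factor = (1 + 0.043/52)^832 ≈ 1.989166477.
P = 1,450/1.989166477 ≈ 728.9485.

€728.95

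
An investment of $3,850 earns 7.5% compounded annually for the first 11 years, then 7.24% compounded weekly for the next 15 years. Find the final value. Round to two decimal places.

$25,250.48

After 11 years at 7.5%: 3,850 × 2.2156089293 ≈ 8,530.0944.
Then 15 years at 7.24%: 8,530.0944 × 2.960164017 ≈ 25,250.4784.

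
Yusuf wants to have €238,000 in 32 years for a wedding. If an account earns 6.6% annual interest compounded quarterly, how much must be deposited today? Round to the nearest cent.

Growth factor = (1 + 0.0165)^128 ≈ 8.12353434017.
P = 238,000/8.12353434017 ≈ 29,297.5927.

€29,297.59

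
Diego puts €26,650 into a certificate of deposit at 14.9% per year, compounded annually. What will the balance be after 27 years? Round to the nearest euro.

€1,133,282

Annual rate = 14.9% = 0.149; years = 27.
A = 26,650·(1 + 0.149)^27 ≈ 26,650·42.52465261966 ≈ 1,133,281.9923.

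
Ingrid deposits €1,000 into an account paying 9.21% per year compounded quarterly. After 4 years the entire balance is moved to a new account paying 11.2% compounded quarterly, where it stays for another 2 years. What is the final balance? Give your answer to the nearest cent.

€1,795.25

Phase 1: 1,000·(1 + 0.023025)^16 ≈ 1,439.3949.
Phase 2: 1,439.3949·(1 + 0.028)^8 ≈ 1,795.2497.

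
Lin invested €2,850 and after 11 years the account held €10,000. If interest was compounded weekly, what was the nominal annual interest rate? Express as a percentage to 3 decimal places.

(1 + r/52)^572 = 10,000/2,850 = 3.50877.
1 + r/52 = 3.50877^(1/572) ≈ 1.002197, so r/52 ≈ 0.00219693.
r ≈ 52·0.00219693 = 11.42404%.

11.424%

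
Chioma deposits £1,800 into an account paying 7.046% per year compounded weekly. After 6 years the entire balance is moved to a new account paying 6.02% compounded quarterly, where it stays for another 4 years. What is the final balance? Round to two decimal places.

Phase 1: 1,800·(1 + 0.001355)^312 ≈ 2,746.3163.
Phase 2: 2,746.3163·(1 + 0.01505)^16 ≈ 3,487.7836.

£3,487.78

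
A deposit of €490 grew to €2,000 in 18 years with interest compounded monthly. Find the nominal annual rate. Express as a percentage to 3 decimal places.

7.839%

(1 + r/12)^216 = 2,000/490 = 4.08163.
1 + r/12 = 4.08163^(1/216) ≈ 1.006533, so r/12 ≈ 0.00653281.
r ≈ 12·0.00653281 = 7.83937%.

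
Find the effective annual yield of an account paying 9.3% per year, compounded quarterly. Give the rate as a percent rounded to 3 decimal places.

9.629%

EAR = (1 + 9.3%/4)^4 − 1 = (1 + 0.02325)^4 − 1.
(1 + 0.02325)^4 ≈ 1.096294, so EAR ≈ 9.62939%.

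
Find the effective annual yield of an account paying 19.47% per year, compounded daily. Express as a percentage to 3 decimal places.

One year is 365 periods at 0.000533425 each: (1 + 0.000533425)^365 ≈ 1.214883.
EAR = 1.214883 − 1 ≈ 21.48834%.

21.488%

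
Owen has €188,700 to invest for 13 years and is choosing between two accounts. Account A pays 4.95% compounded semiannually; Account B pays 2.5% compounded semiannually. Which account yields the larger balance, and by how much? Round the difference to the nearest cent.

A: (1 + 0.02475)^26 ≈ 1.8882787323, so 188,700 × 1.8882787323 ≈ 356,318.1968.
B: (1 + 0.0125)^26 ≈ 1.38124535028, so 188,700 × 1.38124535028 ≈ 260,640.9976.
Difference ≈ 95,677.1992 in favor of A.

Account A, by €95,677.20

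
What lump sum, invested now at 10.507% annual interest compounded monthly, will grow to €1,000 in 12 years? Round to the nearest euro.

€285

Periodic rate = 10.507%/12 = 0.00875583; 144 periods.
P = 1,000/(1 + 0.10507/12)^144 ≈ 1,000/3.50907391 ≈ 284.9755.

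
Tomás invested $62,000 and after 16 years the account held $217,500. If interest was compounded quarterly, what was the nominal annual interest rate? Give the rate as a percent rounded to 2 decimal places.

7.92%

The 64-period growth factor is 217,500/62,000 = 3.50806.
r/4 = 3.50806^(1/64) − 1 ≈ 0.0198039, so r ≈ 4·0.0198039 = 7.92157%.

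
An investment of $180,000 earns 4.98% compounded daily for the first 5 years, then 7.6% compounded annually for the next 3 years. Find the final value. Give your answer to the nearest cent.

After 5 years at 4.98%: 180,000 × 1.28272024584 ≈ 230,889.6443.
Then 3 years at 7.6%: 230,889.6443 × 1.245766976 ≈ 287,634.6939.

$287,634.69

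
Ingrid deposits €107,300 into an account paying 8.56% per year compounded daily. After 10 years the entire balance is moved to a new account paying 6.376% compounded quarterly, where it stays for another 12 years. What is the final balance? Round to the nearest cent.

Phase 1: 107,300·(1 + 0.0856/365)^3650 ≈ 252,529.5548.
Phase 2: 252,529.5548·(1 + 0.01594)^48 ≈ 539,484.6439.

€539,484.64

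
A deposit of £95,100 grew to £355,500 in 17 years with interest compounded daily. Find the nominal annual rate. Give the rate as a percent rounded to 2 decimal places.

The 6205-period growth factor is 355,500/95,100 = 3.73817.
r/365 = 3.73817^(1/6205) − 1 ≈ 0.000212528, so r ≈ 365·0.000212528 = 7.75727%.

7.76%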